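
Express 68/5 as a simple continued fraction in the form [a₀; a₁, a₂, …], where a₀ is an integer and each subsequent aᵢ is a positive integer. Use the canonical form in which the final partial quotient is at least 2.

[13; 1, 1, 2]

⌊68/5⌋ = 13, remainder 3
⌊5/3⌋ = 1, remainder 2
⌊3/2⌋ = 1, remainder 1
⌊2/1⌋ = 2, remainder 0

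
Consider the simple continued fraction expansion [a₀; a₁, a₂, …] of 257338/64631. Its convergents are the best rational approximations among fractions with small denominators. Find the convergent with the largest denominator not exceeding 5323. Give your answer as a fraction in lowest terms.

21047/5286

a_0 = 3: 3/1  (≤ bound)
a_1 = 1: 4/1  (≤ bound)
a_2 = 53: 215/54  (≤ bound)
a_3 = 2: 434/109  (≤ bound)
a_4 = 48: 21047/5286  (≤ bound)
a_5 = 1: 21481/5395  (> 5323, stop)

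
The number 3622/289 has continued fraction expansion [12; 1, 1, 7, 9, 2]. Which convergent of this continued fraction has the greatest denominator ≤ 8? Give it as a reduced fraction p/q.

a_0 = 12: 12/1  (≤ bound)
a_1 = 1: 13/1  (≤ bound)
a_2 = 1: 25/2  (≤ bound)
a_3 = 7: 188/15  (> 8, stop)

25/2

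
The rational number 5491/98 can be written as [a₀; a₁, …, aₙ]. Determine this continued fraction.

5491 ÷ 98 → quotient 56, remainder 3
98 ÷ 3 → quotient 32, remainder 2
3 ÷ 2 → quotient 1, remainder 1
2 ÷ 1 → quotient 2, remainder 0

[56; 32, 1, 2]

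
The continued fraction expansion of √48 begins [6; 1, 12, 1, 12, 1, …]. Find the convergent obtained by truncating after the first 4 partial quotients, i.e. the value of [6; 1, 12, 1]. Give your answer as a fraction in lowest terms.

Start with 1.
12 + 1/(1/1) = 12 + 1/1 = 13/1
1 + 1/(13/1) = 1 + 1/13 = 14/13
6 + 1/(14/13) = 6 + 13/14 = 97/14

97/14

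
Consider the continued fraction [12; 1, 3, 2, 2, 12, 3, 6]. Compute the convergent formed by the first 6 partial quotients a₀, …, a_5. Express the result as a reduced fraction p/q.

3487/273

Start with 12.
2 + 1/(12/1) = 2 + 1/12 = 25/12
2 + 1/(25/12) = 2 + 12/25 = 62/25
3 + 1/(62/25) = 3 + 25/62 = 211/62
1 + 1/(211/62) = 1 + 62/211 = 273/211
12 + 1/(273/211) = 12 + 211/273 = 3487/273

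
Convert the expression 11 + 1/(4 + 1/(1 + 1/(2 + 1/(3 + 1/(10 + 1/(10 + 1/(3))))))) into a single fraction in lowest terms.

a_0 = 11: 11/1
a_1 = 4: 45/4
a_2 = 1: 56/5
a_3 = 2: 157/14
a_4 = 3: 527/47
a_5 = 10: 5427/484
a_6 = 10: 54797/4887
a_7 = 3: 169818/15145

169818/15145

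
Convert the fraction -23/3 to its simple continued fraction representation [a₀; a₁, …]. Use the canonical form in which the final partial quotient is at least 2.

⌊-23/3⌋ = -8, remainder 1
⌊3/1⌋ = 3, remainder 0

[-8; 3]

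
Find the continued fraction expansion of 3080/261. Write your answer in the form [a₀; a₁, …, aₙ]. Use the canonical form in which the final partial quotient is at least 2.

[11; 1, 4, 52]

3080 = 11·261 + 209, so a_0 = 11
261 = 1·209 + 52, so a_1 = 1
209 = 4·52 + 1, so a_2 = 4
52 = 52·1 + 0, so a_3 = 52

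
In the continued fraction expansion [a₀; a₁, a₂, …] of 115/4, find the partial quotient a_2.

⌊115/4⌋ = 28, remainder 3
⌊4/3⌋ = 1, remainder 1
⌊3/1⌋ = 3, remainder 0

3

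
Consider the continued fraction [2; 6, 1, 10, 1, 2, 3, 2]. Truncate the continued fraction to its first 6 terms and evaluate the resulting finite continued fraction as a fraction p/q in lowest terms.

519/242

Collapse the nested fraction from the inside out:
Start with 2.
1 + 1/(2/1) = 1 + 1/2 = 3/2
10 + 1/(3/2) = 10 + 2/3 = 32/3
1 + 1/(32/3) = 1 + 3/32 = 35/32
6 + 1/(35/32) = 6 + 32/35 = 242/35
2 + 1/(242/35) = 2 + 35/242 = 519/242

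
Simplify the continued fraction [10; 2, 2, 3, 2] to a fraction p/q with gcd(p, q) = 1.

Start with 2.
3 + 1/(2/1) = 3 + 1/2 = 7/2
2 + 1/(7/2) = 2 + 2/7 = 16/7
2 + 1/(16/7) = 2 + 7/16 = 39/16
10 + 1/(39/16) = 10 + 16/39 = 406/39

406/39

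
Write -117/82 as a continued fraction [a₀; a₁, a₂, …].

[-2; 1, 1, 2, 1, 11]

Repeatedly divide and take the remainder:
-117 ÷ 82 → quotient -2, remainder 47
82 ÷ 47 → quotient 1, remainder 35
47 ÷ 35 → quotient 1, remainder 12
35 ÷ 12 → quotient 2, remainder 11
12 ÷ 11 → quotient 1, remainder 1
11 ÷ 1 → quotient 11, remainder 0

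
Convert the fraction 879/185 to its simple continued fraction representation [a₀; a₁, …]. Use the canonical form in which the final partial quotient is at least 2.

[4; 1, 3, 46]

Apply division with remainder until the remainder is 0:
879 = 4·185 + 139, so a_0 = 4
185 = 1·139 + 46, so a_1 = 1
139 = 3·46 + 1, so a_2 = 3
46 = 46·1 + 0, so a_3 = 46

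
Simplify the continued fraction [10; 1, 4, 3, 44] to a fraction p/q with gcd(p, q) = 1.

Start with 44.
3 + 1/(44/1) = 3 + 1/44 = 133/44
4 + 1/(133/44) = 4 + 44/133 = 576/133
1 + 1/(576/133) = 1 + 133/576 = 709/576
10 + 1/(709/576) = 10 + 576/709 = 7666/709

7666/709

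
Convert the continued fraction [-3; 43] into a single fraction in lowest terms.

Start with 43.
-3 + 1/(43/1) = -3 + 1/43 = -128/43

-128/43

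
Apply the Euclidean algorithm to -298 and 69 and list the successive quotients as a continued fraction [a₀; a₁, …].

[-5; 1, 2, 7, 3]

-298 ÷ 69 → quotient -5, remainder 47
69 ÷ 47 → quotient 1, remainder 22
47 ÷ 22 → quotient 2, remainder 3
22 ÷ 3 → quotient 7, remainder 1
3 ÷ 1 → quotient 3, remainder 0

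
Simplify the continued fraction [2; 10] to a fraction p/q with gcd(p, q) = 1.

21/10

Build up convergents one term at a time:
a_0 = 2: 2/1
a_1 = 10: 21/10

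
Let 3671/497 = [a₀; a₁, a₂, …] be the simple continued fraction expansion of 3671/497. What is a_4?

Apply division with remainder until the remainder is 0:
3671 = 7·497 + 192, so a_0 = 7
497 = 2·192 + 113, so a_1 = 2
192 = 1·113 + 79, so a_2 = 1
113 = 1·79 + 34, so a_3 = 1
79 = 2·34 + 11, so a_4 = 2

2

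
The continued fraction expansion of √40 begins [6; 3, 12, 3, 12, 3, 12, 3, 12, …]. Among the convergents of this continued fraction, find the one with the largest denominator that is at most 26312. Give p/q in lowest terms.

List convergents until the denominator exceeds the bound:
a_0 = 6: 6/1  (≤ bound)
a_1 = 3: 19/3  (≤ bound)
a_2 = 12: 234/37  (≤ bound)
a_3 = 3: 721/114  (≤ bound)
a_4 = 12: 8886/1405  (≤ bound)
a_5 = 3: 27379/4329  (≤ bound)
a_6 = 12: 337434/53353  (> 26312, stop)

27379/4329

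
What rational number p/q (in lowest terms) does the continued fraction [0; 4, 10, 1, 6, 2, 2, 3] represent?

Use the convergent recurrence hₖ = aₖ·hₖ₋₁ + hₖ₋₂ (and likewise for the denominators kₖ):
a_0 = 0: 0/1
a_1 = 4: 1/4
a_2 = 10: 10/41
a_3 = 1: 11/45
a_4 = 6: 76/311
a_5 = 2: 163/667
a_6 = 2: 402/1645
a_7 = 3: 1369/5602

1369/5602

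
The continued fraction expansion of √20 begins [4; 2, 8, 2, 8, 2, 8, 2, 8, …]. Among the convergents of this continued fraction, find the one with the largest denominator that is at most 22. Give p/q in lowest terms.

76/17

List convergents until the denominator exceeds the bound:
a_0 = 4: 4/1  (≤ bound)
a_1 = 2: 9/2  (≤ bound)
a_2 = 8: 76/17  (≤ bound)
a_3 = 2: 161/36  (> 22, stop)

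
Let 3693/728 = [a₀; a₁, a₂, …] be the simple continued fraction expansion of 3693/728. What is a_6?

3693 ÷ 728 → quotient 5, remainder 53
728 ÷ 53 → quotient 13, remainder 39
53 ÷ 39 → quotient 1, remainder 14
39 ÷ 14 → quotient 2, remainder 11
14 ÷ 11 → quotient 1, remainder 3
11 ÷ 3 → quotient 3, remainder 2
3 ÷ 2 → quotient 1, remainder 1

1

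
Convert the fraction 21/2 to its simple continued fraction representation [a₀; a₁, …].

[10; 2]

Apply division with remainder until the remainder is 0:
21 = 10·2 + 1, so a_0 = 10
2 = 2·1 + 0, so a_1 = 2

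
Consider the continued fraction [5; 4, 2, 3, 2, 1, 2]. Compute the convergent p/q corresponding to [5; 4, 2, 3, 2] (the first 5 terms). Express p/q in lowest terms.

371/71

Compute successive convergents:
a_0 = 5: 5/1
a_1 = 4: 21/4
a_2 = 2: 47/9
a_3 = 3: 162/31
a_4 = 2: 371/71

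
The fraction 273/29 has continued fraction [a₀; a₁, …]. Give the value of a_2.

Run the Euclidean algorithm, recording each quotient:
273 ÷ 29 → quotient 9, remainder 12
29 ÷ 12 → quotient 2, remainder 5
12 ÷ 5 → quotient 2, remainder 2

2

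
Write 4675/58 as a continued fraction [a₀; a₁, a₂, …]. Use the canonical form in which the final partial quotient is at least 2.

4675 ÷ 58 → quotient 80, remainder 35
58 ÷ 35 → quotient 1, remainder 23
35 ÷ 23 → quotient 1, remainder 12
23 ÷ 12 → quotient 1, remainder 11
12 ÷ 11 → quotient 1, remainder 1
11 ÷ 1 → quotient 11, remainder 0

[80; 1, 1, 1, 1, 11]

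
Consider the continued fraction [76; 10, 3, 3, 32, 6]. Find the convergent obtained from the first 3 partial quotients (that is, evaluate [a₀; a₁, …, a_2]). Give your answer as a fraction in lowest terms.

2359/31

Use the convergent recurrence hₖ = aₖ·hₖ₋₁ + hₖ₋₂ (and likewise for the denominators kₖ):
a_0 = 76: 76/1
a_1 = 10: 761/10
a_2 = 3: 2359/31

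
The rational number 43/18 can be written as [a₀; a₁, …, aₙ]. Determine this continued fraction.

[2; 2, 1, 1, 3]

Run the Euclidean algorithm, recording each quotient:
⌊43/18⌋ = 2, remainder 7
⌊18/7⌋ = 2, remainder 4
⌊7/4⌋ = 1, remainder 3
⌊4/3⌋ = 1, remainder 1
⌊3/1⌋ = 3, remainder 0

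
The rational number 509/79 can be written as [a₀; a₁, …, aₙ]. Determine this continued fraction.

509 = 6·79 + 35, so a_0 = 6
79 = 2·35 + 9, so a_1 = 2
35 = 3·9 + 8, so a_2 = 3
9 = 1·8 + 1, so a_3 = 1
8 = 8·1 + 0, so a_4 = 8

[6; 2, 3, 1, 8]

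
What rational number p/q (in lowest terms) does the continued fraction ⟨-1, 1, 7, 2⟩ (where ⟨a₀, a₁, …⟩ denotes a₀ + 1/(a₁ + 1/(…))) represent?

a_0 = -1: -1/1
a_1 = 1: 0/1
a_2 = 7: -1/8
a_3 = 2: -2/17

-2/17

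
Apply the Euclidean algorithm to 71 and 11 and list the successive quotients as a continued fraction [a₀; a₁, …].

71 ÷ 11 → quotient 6, remainder 5
11 ÷ 5 → quotient 2, remainder 1
5 ÷ 1 → quotient 5, remainder 0

[6; 2, 5]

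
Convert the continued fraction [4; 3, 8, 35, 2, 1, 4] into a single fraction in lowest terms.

a_0 = 4: 4/1
a_1 = 3: 13/3
a_2 = 8: 108/25
a_3 = 35: 3793/878
a_4 = 2: 7694/1781
a_5 = 1: 11487/2659
a_6 = 4: 53642/12417

53642/12417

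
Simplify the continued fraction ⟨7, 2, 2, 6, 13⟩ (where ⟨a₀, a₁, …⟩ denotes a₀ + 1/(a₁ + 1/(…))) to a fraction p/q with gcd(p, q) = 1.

3118/421

Use the convergent recurrence hₖ = aₖ·hₖ₋₁ + hₖ₋₂ (and likewise for the denominators kₖ):
a_0 = 7: 7/1
a_1 = 2: 15/2
a_2 = 2: 37/5
a_3 = 6: 237/32
a_4 = 13: 3118/421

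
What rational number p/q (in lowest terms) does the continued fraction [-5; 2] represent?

Start with 2.
-5 + 1/(2/1) = -5 + 1/2 = -9/2

-9/2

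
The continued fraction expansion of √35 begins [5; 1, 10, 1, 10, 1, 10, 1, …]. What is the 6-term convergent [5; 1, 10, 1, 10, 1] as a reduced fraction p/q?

Use the convergent recurrence hₖ = aₖ·hₖ₋₁ + hₖ₋₂ (and likewise for the denominators kₖ):
a_0 = 5: 5/1
a_1 = 1: 6/1
a_2 = 10: 65/11
a_3 = 1: 71/12
a_4 = 10: 775/131
a_5 = 1: 846/143

846/143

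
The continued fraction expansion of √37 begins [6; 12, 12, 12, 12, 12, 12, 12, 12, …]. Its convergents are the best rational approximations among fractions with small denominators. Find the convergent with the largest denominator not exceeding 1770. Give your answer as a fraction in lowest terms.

List convergents until the denominator exceeds the bound:
a_0 = 6: 6/1  (≤ bound)
a_1 = 12: 73/12  (≤ bound)
a_2 = 12: 882/145  (≤ bound)
a_3 = 12: 10657/1752  (≤ bound)
a_4 = 12: 128766/21169  (> 1770, stop)

10657/1752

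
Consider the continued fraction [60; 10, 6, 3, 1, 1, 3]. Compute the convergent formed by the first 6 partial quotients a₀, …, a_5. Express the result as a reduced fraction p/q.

26864/447

Use the convergent recurrence hₖ = aₖ·hₖ₋₁ + hₖ₋₂ (and likewise for the denominators kₖ):
a_0 = 60: 60/1
a_1 = 10: 601/10
a_2 = 6: 3666/61
a_3 = 3: 11599/193
a_4 = 1: 15265/254
a_5 = 1: 26864/447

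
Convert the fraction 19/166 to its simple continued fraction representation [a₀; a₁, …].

[0; 8, 1, 2, 1, 4]

Apply division with remainder until the remainder is 0:
19 = 0·166 + 19, so a_0 = 0
166 = 8·19 + 14, so a_1 = 8
19 = 1·14 + 5, so a_2 = 1
14 = 2·5 + 4, so a_3 = 2
5 = 1·4 + 1, so a_4 = 1
4 = 4·1 + 0, so a_5 = 4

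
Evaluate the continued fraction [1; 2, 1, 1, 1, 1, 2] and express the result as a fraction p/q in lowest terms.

47/34

Start with 2.
1 + 1/(2/1) = 1 + 1/2 = 3/2
1 + 1/(3/2) = 1 + 2/3 = 5/3
1 + 1/(5/3) = 1 + 3/5 = 8/5
1 + 1/(8/5) = 1 + 5/8 = 13/8
2 + 1/(13/8) = 2 + 8/13 = 34/13
1 + 1/(34/13) = 1 + 13/34 = 47/34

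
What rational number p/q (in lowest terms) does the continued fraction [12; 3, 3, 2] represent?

Starting at the tail and folding back:
Start with 2.
3 + 1/(2/1) = 3 + 1/2 = 7/2
3 + 1/(7/2) = 3 + 2/7 = 23/7
12 + 1/(23/7) = 12 + 7/23 = 283/23

283/23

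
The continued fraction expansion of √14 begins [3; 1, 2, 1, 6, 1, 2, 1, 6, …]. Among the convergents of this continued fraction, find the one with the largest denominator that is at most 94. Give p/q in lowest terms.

333/89

a_0 = 3: 3/1  (≤ bound)
a_1 = 1: 4/1  (≤ bound)
a_2 = 2: 11/3  (≤ bound)
a_3 = 1: 15/4  (≤ bound)
a_4 = 6: 101/27  (≤ bound)
a_5 = 1: 116/31  (≤ bound)
a_6 = 2: 333/89  (≤ bound)
a_7 = 1: 449/120  (> 94, stop)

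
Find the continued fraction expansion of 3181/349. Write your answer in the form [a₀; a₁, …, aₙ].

Run the Euclidean algorithm, recording each quotient:
3181 = 9·349 + 40, so a_0 = 9
349 = 8·40 + 29, so a_1 = 8
40 = 1·29 + 11, so a_2 = 1
29 = 2·11 + 7, so a_3 = 2
11 = 1·7 + 4, so a_4 = 1
7 = 1·4 + 3, so a_5 = 1
4 = 1·3 + 1, so a_6 = 1
3 = 3·1 + 0, so a_7 = 3

[9; 8, 1, 2, 1, 1, 1, 3]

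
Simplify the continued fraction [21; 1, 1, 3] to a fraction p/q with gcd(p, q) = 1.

Build up convergents one term at a time:
a_0 = 21: 21/1
a_1 = 1: 22/1
a_2 = 1: 43/2
a_3 = 3: 151/7

151/7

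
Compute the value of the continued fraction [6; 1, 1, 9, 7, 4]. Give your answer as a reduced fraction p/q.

3648/559

Compute successive convergents:
a_0 = 6: 6/1
a_1 = 1: 7/1
a_2 = 1: 13/2
a_3 = 9: 124/19
a_4 = 7: 881/135
a_5 = 4: 3648/559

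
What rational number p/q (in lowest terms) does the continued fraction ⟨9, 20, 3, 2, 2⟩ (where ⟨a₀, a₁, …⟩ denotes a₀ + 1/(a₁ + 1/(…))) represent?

Work from the innermost term outward:
Start with 2.
2 + 1/(2/1) = 2 + 1/2 = 5/2
3 + 1/(5/2) = 3 + 2/5 = 17/5
20 + 1/(17/5) = 20 + 5/17 = 345/17
9 + 1/(345/17) = 9 + 17/345 = 3122/345

3122/345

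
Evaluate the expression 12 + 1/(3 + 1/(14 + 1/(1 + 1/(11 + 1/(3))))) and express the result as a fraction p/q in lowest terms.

Start with 3.
11 + 1/(3/1) = 11 + 1/3 = 34/3
1 + 1/(34/3) = 1 + 3/34 = 37/34
14 + 1/(37/34) = 14 + 34/37 = 552/37
3 + 1/(552/37) = 3 + 37/552 = 1693/552
12 + 1/(1693/552) = 12 + 552/1693 = 20868/1693

20868/1693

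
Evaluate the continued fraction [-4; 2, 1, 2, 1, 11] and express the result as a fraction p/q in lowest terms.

-469/129

Compute successive convergents:
a_0 = -4: -4/1
a_1 = 2: -7/2
a_2 = 1: -11/3
a_3 = 2: -29/8
a_4 = 1: -40/11
a_5 = 11: -469/129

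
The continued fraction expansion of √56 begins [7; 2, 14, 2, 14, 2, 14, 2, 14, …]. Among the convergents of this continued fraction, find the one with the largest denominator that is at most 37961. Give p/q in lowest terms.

a_0 = 7: 7/1  (≤ bound)
a_1 = 2: 15/2  (≤ bound)
a_2 = 14: 217/29  (≤ bound)
a_3 = 2: 449/60  (≤ bound)
a_4 = 14: 6503/869  (≤ bound)
a_5 = 2: 13455/1798  (≤ bound)
a_6 = 14: 194873/26041  (≤ bound)
a_7 = 2: 403201/53880  (> 37961, stop)

194873/26041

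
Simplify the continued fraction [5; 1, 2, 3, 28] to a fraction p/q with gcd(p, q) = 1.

1613/283

Start with 28.
3 + 1/(28/1) = 3 + 1/28 = 85/28
2 + 1/(85/28) = 2 + 28/85 = 198/85
1 + 1/(198/85) = 1 + 85/198 = 283/198
5 + 1/(283/198) = 5 + 198/283 = 1613/283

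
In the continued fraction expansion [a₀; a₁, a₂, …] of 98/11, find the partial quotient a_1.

Repeatedly divide and take the remainder:
⌊98/11⌋ = 8, remainder 10
⌊11/10⌋ = 1, remainder 1

1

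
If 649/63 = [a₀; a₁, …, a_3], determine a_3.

6

Apply division with remainder until the remainder is 0:
649 = 10·63 + 19, so a_0 = 10
63 = 3·19 + 6, so a_1 = 3
19 = 3·6 + 1, so a_2 = 3
6 = 6·1 + 0, so a_3 = 6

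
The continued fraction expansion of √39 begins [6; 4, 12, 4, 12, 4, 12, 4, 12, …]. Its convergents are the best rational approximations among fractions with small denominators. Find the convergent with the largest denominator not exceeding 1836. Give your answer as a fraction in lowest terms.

1249/200

List convergents until the denominator exceeds the bound:
a_0 = 6: 6/1  (≤ bound)
a_1 = 4: 25/4  (≤ bound)
a_2 = 12: 306/49  (≤ bound)
a_3 = 4: 1249/200  (≤ bound)
a_4 = 12: 15294/2449  (> 1836, stop)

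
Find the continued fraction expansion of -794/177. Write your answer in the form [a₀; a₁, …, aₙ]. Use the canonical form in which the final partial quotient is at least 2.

[-5; 1, 1, 17, 5]

-794 ÷ 177 → quotient -5, remainder 91
177 ÷ 91 → quotient 1, remainder 86
91 ÷ 86 → quotient 1, remainder 5
86 ÷ 5 → quotient 17, remainder 1
5 ÷ 1 → quotient 5, remainder 0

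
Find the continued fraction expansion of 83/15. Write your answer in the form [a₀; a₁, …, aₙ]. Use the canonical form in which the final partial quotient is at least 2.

Repeatedly divide and take the remainder:
83 = 5·15 + 8, so a_0 = 5
15 = 1·8 + 7, so a_1 = 1
8 = 1·7 + 1, so a_2 = 1
7 = 7·1 + 0, so a_3 = 7

[5; 1, 1, 7]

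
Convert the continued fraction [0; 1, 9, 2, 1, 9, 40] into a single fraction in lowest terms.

Start with 40.
9 + 1/(40/1) = 9 + 1/40 = 361/40
1 + 1/(361/40) = 1 + 40/361 = 401/361
2 + 1/(401/361) = 2 + 361/401 = 1163/401
9 + 1/(1163/401) = 9 + 401/1163 = 10868/1163
1 + 1/(10868/1163) = 1 + 1163/10868 = 12031/10868
0 + 1/(12031/10868) = 0 + 10868/12031 = 10868/12031

10868/12031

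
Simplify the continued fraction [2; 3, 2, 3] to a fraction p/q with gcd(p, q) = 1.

55/24

a_0 = 2: 2/1
a_1 = 3: 7/3
a_2 = 2: 16/7
a_3 = 3: 55/24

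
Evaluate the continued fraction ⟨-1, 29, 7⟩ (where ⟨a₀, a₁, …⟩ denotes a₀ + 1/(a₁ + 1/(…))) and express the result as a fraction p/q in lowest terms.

-197/204

a_0 = -1: -1/1
a_1 = 29: -28/29
a_2 = 7: -197/204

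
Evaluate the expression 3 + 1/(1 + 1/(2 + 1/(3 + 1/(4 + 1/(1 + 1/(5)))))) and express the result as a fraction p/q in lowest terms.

1139/308

Start with 5.
1 + 1/(5/1) = 1 + 1/5 = 6/5
4 + 1/(6/5) = 4 + 5/6 = 29/6
3 + 1/(29/6) = 3 + 6/29 = 93/29
2 + 1/(93/29) = 2 + 29/93 = 215/93
1 + 1/(215/93) = 1 + 93/215 = 308/215
3 + 1/(308/215) = 3 + 215/308 = 1139/308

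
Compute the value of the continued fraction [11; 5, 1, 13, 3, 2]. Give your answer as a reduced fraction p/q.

6623/593

Start with 2.
3 + 1/(2/1) = 3 + 1/2 = 7/2
13 + 1/(7/2) = 13 + 2/7 = 93/7
1 + 1/(93/7) = 1 + 7/93 = 100/93
5 + 1/(100/93) = 5 + 93/100 = 593/100
11 + 1/(593/100) = 11 + 100/593 = 6623/593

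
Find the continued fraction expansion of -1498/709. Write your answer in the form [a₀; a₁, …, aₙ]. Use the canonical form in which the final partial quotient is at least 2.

⌊-1498/709⌋ = -3, remainder 629
⌊709/629⌋ = 1, remainder 80
⌊629/80⌋ = 7, remainder 69
⌊80/69⌋ = 1, remainder 11
⌊69/11⌋ = 6, remainder 3
⌊11/3⌋ = 3, remainder 2
⌊3/2⌋ = 1, remainder 1
⌊2/1⌋ = 2, remainder 0

[-3; 1, 7, 1, 6, 3, 1, 2]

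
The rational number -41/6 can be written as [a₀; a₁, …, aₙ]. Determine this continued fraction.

[-7; 6]

-41 = -7·6 + 1, so a_0 = -7
6 = 6·1 + 0, so a_1 = 6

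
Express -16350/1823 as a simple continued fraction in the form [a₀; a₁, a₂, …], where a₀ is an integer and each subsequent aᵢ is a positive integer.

[-9; 31, 1, 56]

Apply division with remainder until the remainder is 0:
⌊-16350/1823⌋ = -9, remainder 57
⌊1823/57⌋ = 31, remainder 56
⌊57/56⌋ = 1, remainder 1
⌊56/1⌋ = 56, remainder 0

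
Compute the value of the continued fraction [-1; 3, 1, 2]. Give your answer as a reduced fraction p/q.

-8/11

a_0 = -1: -1/1
a_1 = 3: -2/3
a_2 = 1: -3/4
a_3 = 2: -8/11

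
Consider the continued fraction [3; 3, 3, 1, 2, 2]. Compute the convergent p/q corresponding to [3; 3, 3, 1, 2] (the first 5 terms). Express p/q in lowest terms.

119/36

Use the convergent recurrence hₖ = aₖ·hₖ₋₁ + hₖ₋₂ (and likewise for the denominators kₖ):
a_0 = 3: 3/1
a_1 = 3: 10/3
a_2 = 3: 33/10
a_3 = 1: 43/13
a_4 = 2: 119/36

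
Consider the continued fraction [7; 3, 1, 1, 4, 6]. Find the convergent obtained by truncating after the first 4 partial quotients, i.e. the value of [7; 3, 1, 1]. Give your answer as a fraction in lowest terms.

51/7

Start with 1.
1 + 1/(1/1) = 1 + 1/1 = 2/1
3 + 1/(2/1) = 3 + 1/2 = 7/2
7 + 1/(7/2) = 7 + 2/7 = 51/7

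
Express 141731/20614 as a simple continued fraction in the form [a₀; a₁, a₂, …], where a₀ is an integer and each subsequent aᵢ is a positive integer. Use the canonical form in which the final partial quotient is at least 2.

141731 ÷ 20614 → quotient 6, remainder 18047
20614 ÷ 18047 → quotient 1, remainder 2567
18047 ÷ 2567 → quotient 7, remainder 78
2567 ÷ 78 → quotient 32, remainder 71
78 ÷ 71 → quotient 1, remainder 7
71 ÷ 7 → quotient 10, remainder 1
7 ÷ 1 → quotient 7, remainder 0

[6; 1, 7, 32, 1, 10, 7]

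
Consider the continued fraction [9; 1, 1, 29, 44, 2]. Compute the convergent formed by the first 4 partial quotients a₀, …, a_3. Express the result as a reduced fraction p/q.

Collapse the nested fraction from the inside out:
Start with 29.
1 + 1/(29/1) = 1 + 1/29 = 30/29
1 + 1/(30/29) = 1 + 29/30 = 59/30
9 + 1/(59/30) = 9 + 30/59 = 561/59

561/59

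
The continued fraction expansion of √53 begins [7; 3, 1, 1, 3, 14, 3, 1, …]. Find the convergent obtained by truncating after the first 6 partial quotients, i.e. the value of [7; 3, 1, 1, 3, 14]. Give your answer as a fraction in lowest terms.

2599/357

Start with 14.
3 + 1/(14/1) = 3 + 1/14 = 43/14
1 + 1/(43/14) = 1 + 14/43 = 57/43
1 + 1/(57/43) = 1 + 43/57 = 100/57
3 + 1/(100/57) = 3 + 57/100 = 357/100
7 + 1/(357/100) = 7 + 100/357 = 2599/357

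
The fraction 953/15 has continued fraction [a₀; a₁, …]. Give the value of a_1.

Apply division with remainder until the remainder is 0:
953 ÷ 15 → quotient 63, remainder 8
15 ÷ 8 → quotient 1, remainder 7

1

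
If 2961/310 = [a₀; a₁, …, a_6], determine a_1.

1

⌊2961/310⌋ = 9, remainder 171
⌊310/171⌋ = 1, remainder 139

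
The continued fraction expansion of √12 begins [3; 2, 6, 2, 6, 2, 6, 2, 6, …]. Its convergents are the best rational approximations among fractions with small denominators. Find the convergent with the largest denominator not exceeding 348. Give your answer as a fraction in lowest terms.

627/181

a_0 = 3: 3/1  (≤ bound)
a_1 = 2: 7/2  (≤ bound)
a_2 = 6: 45/13  (≤ bound)
a_3 = 2: 97/28  (≤ bound)
a_4 = 6: 627/181  (≤ bound)
a_5 = 2: 1351/390  (> 348, stop)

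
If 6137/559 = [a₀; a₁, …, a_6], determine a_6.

⌊6137/559⌋ = 10, remainder 547
⌊559/547⌋ = 1, remainder 12
⌊547/12⌋ = 45, remainder 7
⌊12/7⌋ = 1, remainder 5
⌊7/5⌋ = 1, remainder 2
⌊5/2⌋ = 2, remainder 1
⌊2/1⌋ = 2, remainder 0

2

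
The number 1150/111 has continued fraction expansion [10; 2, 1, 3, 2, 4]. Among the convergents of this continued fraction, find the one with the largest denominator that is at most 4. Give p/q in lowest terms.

a_0 = 10: 10/1  (≤ bound)
a_1 = 2: 21/2  (≤ bound)
a_2 = 1: 31/3  (≤ bound)
a_3 = 3: 114/11  (> 4, stop)

31/3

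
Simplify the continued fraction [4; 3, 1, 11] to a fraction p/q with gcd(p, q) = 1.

200/47

Starting at the tail and folding back:
Start with 11.
1 + 1/(11/1) = 1 + 1/11 = 12/11
3 + 1/(12/11) = 3 + 11/12 = 47/12
4 + 1/(47/12) = 4 + 12/47 = 200/47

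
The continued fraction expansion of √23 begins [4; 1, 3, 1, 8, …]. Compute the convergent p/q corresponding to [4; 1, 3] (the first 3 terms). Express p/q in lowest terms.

Starting at the tail and folding back:
Start with 3.
1 + 1/(3/1) = 1 + 1/3 = 4/3
4 + 1/(4/3) = 4 + 3/4 = 19/4

19/4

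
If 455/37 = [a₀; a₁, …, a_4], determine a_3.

1

455 ÷ 37 → quotient 12, remainder 11
37 ÷ 11 → quotient 3, remainder 4
11 ÷ 4 → quotient 2, remainder 3
4 ÷ 3 → quotient 1, remainder 1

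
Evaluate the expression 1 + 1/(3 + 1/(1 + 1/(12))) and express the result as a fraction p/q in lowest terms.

Build up convergents one term at a time:
a_0 = 1: 1/1
a_1 = 3: 4/3
a_2 = 1: 5/4
a_3 = 12: 64/51

64/51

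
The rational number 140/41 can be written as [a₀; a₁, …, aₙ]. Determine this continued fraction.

140 ÷ 41 → quotient 3, remainder 17
41 ÷ 17 → quotient 2, remainder 7
17 ÷ 7 → quotient 2, remainder 3
7 ÷ 3 → quotient 2, remainder 1
3 ÷ 1 → quotient 3, remainder 0

[3; 2, 2, 2, 3]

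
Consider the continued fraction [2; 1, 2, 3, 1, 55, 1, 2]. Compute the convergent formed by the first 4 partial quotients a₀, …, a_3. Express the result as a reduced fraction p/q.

27/10

a_0 = 2: 2/1
a_1 = 1: 3/1
a_2 = 2: 8/3
a_3 = 3: 27/10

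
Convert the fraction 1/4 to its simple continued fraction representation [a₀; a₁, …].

[0; 4]

Run the Euclidean algorithm, recording each quotient:
⌊1/4⌋ = 0, remainder 1
⌊4/1⌋ = 4, remainder 0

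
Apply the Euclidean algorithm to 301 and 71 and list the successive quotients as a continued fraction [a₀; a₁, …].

Run the Euclidean algorithm, recording each quotient:
301 = 4·71 + 17, so a_0 = 4
71 = 4·17 + 3, so a_1 = 4
17 = 5·3 + 2, so a_2 = 5
3 = 1·2 + 1, so a_3 = 1
2 = 2·1 + 0, so a_4 = 2

[4; 4, 5, 1, 2]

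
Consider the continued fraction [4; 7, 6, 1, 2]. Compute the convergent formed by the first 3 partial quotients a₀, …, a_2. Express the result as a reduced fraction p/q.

178/43

a_0 = 4: 4/1
a_1 = 7: 29/7
a_2 = 6: 178/43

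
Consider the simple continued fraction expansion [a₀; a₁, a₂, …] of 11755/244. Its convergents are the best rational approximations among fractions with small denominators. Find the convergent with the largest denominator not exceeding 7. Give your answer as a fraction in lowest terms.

289/6

List convergents until the denominator exceeds the bound:
a_0 = 48: 48/1  (≤ bound)
a_1 = 5: 241/5  (≤ bound)
a_2 = 1: 289/6  (≤ bound)
a_3 = 2: 819/17  (> 7, stop)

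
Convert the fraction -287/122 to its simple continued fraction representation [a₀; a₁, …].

[-3; 1, 1, 1, 5, 7]

Apply division with remainder until the remainder is 0:
-287 = -3·122 + 79, so a_0 = -3
122 = 1·79 + 43, so a_1 = 1
79 = 1·43 + 36, so a_2 = 1
43 = 1·36 + 7, so a_3 = 1
36 = 5·7 + 1, so a_4 = 5
7 = 7·1 + 0, so a_5 = 7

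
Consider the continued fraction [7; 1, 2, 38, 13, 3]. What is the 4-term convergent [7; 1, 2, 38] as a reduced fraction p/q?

Start with 38.
2 + 1/(38/1) = 2 + 1/38 = 77/38
1 + 1/(77/38) = 1 + 38/77 = 115/77
7 + 1/(115/77) = 7 + 77/115 = 882/115

882/115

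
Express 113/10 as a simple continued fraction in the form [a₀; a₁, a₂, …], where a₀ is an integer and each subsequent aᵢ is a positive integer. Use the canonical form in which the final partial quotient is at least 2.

[11; 3, 3]

113 = 11·10 + 3, so a_0 = 11
10 = 3·3 + 1, so a_1 = 3
3 = 3·1 + 0, so a_2 = 3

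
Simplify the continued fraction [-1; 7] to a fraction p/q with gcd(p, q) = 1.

-6/7

Start with 7.
-1 + 1/(7/1) = -1 + 1/7 = -6/7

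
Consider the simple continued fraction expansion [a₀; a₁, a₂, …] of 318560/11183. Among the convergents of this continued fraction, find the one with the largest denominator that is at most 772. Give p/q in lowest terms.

2051/72

List convergents until the denominator exceeds the bound:
a_0 = 28: 28/1  (≤ bound)
a_1 = 2: 57/2  (≤ bound)
a_2 = 17: 997/35  (≤ bound)
a_3 = 2: 2051/72  (≤ bound)
a_4 = 11: 23558/827  (> 772, stop)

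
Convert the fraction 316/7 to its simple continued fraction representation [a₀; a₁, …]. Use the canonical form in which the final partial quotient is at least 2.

Apply division with remainder until the remainder is 0:
⌊316/7⌋ = 45, remainder 1
⌊7/1⌋ = 7, remainder 0

[45; 7]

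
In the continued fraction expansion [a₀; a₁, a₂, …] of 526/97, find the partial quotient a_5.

526 = 5·97 + 41, so a_0 = 5
97 = 2·41 + 15, so a_1 = 2
41 = 2·15 + 11, so a_2 = 2
15 = 1·11 + 4, so a_3 = 1
11 = 2·4 + 3, so a_4 = 2
4 = 1·3 + 1, so a_5 = 1

1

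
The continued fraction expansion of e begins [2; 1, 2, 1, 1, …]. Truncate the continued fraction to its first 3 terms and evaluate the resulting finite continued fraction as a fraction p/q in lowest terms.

a_0 = 2: 2/1
a_1 = 1: 3/1
a_2 = 2: 8/3

8/3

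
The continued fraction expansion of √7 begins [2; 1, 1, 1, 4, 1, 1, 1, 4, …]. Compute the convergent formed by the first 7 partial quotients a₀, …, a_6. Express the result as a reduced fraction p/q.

Collapse the nested fraction from the inside out:
Start with 1.
1 + 1/(1/1) = 1 + 1/1 = 2/1
4 + 1/(2/1) = 4 + 1/2 = 9/2
1 + 1/(9/2) = 1 + 2/9 = 11/9
1 + 1/(11/9) = 1 + 9/11 = 20/11
1 + 1/(20/11) = 1 + 11/20 = 31/20
2 + 1/(31/20) = 2 + 20/31 = 82/31

82/31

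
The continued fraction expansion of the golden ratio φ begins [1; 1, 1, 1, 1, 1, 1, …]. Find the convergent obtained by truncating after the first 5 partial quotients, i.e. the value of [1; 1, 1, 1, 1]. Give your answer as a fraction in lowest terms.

Use the convergent recurrence hₖ = aₖ·hₖ₋₁ + hₖ₋₂ (and likewise for the denominators kₖ):
a_0 = 1: 1/1
a_1 = 1: 2/1
a_2 = 1: 3/2
a_3 = 1: 5/3
a_4 = 1: 8/5

8/5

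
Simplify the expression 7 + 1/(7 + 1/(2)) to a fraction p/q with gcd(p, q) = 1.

107/15

Start with 2.
7 + 1/(2/1) = 7 + 1/2 = 15/2
7 + 1/(15/2) = 7 + 2/15 = 107/15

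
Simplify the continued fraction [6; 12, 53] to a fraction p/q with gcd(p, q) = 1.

Start with 53.
12 + 1/(53/1) = 12 + 1/53 = 637/53
6 + 1/(637/53) = 6 + 53/637 = 3875/637

3875/637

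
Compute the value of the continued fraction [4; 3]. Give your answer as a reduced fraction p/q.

Compute successive convergents:
a_0 = 4: 4/1
a_1 = 3: 13/3

13/3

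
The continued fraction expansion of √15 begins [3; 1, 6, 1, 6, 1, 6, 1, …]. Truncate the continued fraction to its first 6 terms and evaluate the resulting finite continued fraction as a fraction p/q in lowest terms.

244/63

Start with 1.
6 + 1/(1/1) = 6 + 1/1 = 7/1
1 + 1/(7/1) = 1 + 1/7 = 8/7
6 + 1/(8/7) = 6 + 7/8 = 55/8
1 + 1/(55/8) = 1 + 8/55 = 63/55
3 + 1/(63/55) = 3 + 55/63 = 244/63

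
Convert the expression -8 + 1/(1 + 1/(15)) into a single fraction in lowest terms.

-113/16

Start with 15.
1 + 1/(15/1) = 1 + 1/15 = 16/15
-8 + 1/(16/15) = -8 + 15/16 = -113/16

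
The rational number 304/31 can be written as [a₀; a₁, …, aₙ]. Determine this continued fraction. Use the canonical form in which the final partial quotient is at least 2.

Repeatedly divide and take the remainder:
304 = 9·31 + 25, so a_0 = 9
31 = 1·25 + 6, so a_1 = 1
25 = 4·6 + 1, so a_2 = 4
6 = 6·1 + 0, so a_3 = 6

[9; 1, 4, 6]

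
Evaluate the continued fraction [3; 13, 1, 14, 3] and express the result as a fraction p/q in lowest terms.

a_0 = 3: 3/1
a_1 = 13: 40/13
a_2 = 1: 43/14
a_3 = 14: 642/209
a_4 = 3: 1969/641

1969/641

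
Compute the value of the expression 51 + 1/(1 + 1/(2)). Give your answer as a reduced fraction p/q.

155/3

Start with 2.
1 + 1/(2/1) = 1 + 1/2 = 3/2
51 + 1/(3/2) = 51 + 2/3 = 155/3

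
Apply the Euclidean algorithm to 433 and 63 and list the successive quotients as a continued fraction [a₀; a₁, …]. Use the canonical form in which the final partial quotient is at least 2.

[6; 1, 6, 1, 7]

Apply division with remainder until the remainder is 0:
⌊433/63⌋ = 6, remainder 55
⌊63/55⌋ = 1, remainder 8
⌊55/8⌋ = 6, remainder 7
⌊8/7⌋ = 1, remainder 1
⌊7/1⌋ = 7, remainder 0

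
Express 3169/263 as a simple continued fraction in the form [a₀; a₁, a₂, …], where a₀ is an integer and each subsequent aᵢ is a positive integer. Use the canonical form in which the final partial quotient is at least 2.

Run the Euclidean algorithm, recording each quotient:
⌊3169/263⌋ = 12, remainder 13
⌊263/13⌋ = 20, remainder 3
⌊13/3⌋ = 4, remainder 1
⌊3/1⌋ = 3, remainder 0

[12; 20, 4, 3]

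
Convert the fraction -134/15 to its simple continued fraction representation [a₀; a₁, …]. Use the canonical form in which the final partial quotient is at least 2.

-134 = -9·15 + 1, so a_0 = -9
15 = 15·1 + 0, so a_1 = 15

[-9; 15]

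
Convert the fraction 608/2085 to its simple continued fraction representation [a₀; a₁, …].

[0; 3, 2, 3, 28, 1, 2]

608 = 0·2085 + 608, so a_0 = 0
2085 = 3·608 + 261, so a_1 = 3
608 = 2·261 + 86, so a_2 = 2
261 = 3·86 + 3, so a_3 = 3
86 = 28·3 + 2, so a_4 = 28
3 = 1·2 + 1, so a_5 = 1
2 = 2·1 + 0, so a_6 = 2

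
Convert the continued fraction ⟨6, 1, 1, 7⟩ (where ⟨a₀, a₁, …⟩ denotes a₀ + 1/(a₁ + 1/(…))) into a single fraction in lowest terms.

Start with 7.
1 + 1/(7/1) = 1 + 1/7 = 8/7
1 + 1/(8/7) = 1 + 7/8 = 15/8
6 + 1/(15/8) = 6 + 8/15 = 98/15

98/15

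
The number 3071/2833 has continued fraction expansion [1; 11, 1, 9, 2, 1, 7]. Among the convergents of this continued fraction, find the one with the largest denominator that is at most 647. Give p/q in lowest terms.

400/369

List convergents until the denominator exceeds the bound:
a_0 = 1: 1/1  (≤ bound)
a_1 = 11: 12/11  (≤ bound)
a_2 = 1: 13/12  (≤ bound)
a_3 = 9: 129/119  (≤ bound)
a_4 = 2: 271/250  (≤ bound)
a_5 = 1: 400/369  (≤ bound)
a_6 = 7: 3071/2833  (> 647, stop)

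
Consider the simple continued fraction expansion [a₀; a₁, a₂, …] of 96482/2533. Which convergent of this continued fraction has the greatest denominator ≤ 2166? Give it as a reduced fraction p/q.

a_0 = 38: 38/1  (≤ bound)
a_1 = 11: 419/11  (≤ bound)
a_2 = 9: 3809/100  (≤ bound)
a_3 = 8: 30891/811  (≤ bound)
a_4 = 3: 96482/2533  (> 2166, stop)

30891/811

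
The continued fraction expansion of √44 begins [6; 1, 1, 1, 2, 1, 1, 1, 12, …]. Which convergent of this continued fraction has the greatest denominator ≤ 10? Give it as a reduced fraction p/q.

53/8

a_0 = 6: 6/1  (≤ bound)
a_1 = 1: 7/1  (≤ bound)
a_2 = 1: 13/2  (≤ bound)
a_3 = 1: 20/3  (≤ bound)
a_4 = 2: 53/8  (≤ bound)
a_5 = 1: 73/11  (> 10, stop)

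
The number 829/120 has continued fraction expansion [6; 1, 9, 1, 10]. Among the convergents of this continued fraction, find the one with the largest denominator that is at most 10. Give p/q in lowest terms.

69/10

List convergents until the denominator exceeds the bound:
a_0 = 6: 6/1  (≤ bound)
a_1 = 1: 7/1  (≤ bound)
a_2 = 9: 69/10  (≤ bound)
a_3 = 1: 76/11  (> 10, stop)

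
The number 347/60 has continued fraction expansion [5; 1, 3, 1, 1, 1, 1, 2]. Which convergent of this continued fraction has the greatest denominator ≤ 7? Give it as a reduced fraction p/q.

a_0 = 5: 5/1  (≤ bound)
a_1 = 1: 6/1  (≤ bound)
a_2 = 3: 23/4  (≤ bound)
a_3 = 1: 29/5  (≤ bound)
a_4 = 1: 52/9  (> 7, stop)

29/5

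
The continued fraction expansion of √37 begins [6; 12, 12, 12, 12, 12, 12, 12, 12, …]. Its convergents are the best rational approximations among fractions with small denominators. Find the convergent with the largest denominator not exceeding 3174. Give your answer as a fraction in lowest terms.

10657/1752

List convergents until the denominator exceeds the bound:
a_0 = 6: 6/1  (≤ bound)
a_1 = 12: 73/12  (≤ bound)
a_2 = 12: 882/145  (≤ bound)
a_3 = 12: 10657/1752  (≤ bound)
a_4 = 12: 128766/21169  (> 3174, stop)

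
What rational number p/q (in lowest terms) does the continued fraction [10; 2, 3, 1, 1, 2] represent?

428/41

Work from the innermost term outward:
Start with 2.
1 + 1/(2/1) = 1 + 1/2 = 3/2
1 + 1/(3/2) = 1 + 2/3 = 5/3
3 + 1/(5/3) = 3 + 3/5 = 18/5
2 + 1/(18/5) = 2 + 5/18 = 41/18
10 + 1/(41/18) = 10 + 18/41 = 428/41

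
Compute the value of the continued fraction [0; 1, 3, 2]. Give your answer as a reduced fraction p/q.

Start with 2.
3 + 1/(2/1) = 3 + 1/2 = 7/2
1 + 1/(7/2) = 1 + 2/7 = 9/7
0 + 1/(9/7) = 0 + 7/9 = 7/9

7/9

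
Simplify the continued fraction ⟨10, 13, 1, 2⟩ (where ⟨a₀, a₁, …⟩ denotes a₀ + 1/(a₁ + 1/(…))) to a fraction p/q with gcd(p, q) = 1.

413/41

Start with 2.
1 + 1/(2/1) = 1 + 1/2 = 3/2
13 + 1/(3/2) = 13 + 2/3 = 41/3
10 + 1/(41/3) = 10 + 3/41 = 413/41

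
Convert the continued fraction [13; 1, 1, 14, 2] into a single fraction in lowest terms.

811/60

a_0 = 13: 13/1
a_1 = 1: 14/1
a_2 = 1: 27/2
a_3 = 14: 392/29
a_4 = 2: 811/60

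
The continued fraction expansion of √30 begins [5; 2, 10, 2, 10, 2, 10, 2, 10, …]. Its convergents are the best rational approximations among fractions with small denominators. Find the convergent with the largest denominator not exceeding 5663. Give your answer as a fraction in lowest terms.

a_0 = 5: 5/1  (≤ bound)
a_1 = 2: 11/2  (≤ bound)
a_2 = 10: 115/21  (≤ bound)
a_3 = 2: 241/44  (≤ bound)
a_4 = 10: 2525/461  (≤ bound)
a_5 = 2: 5291/966  (≤ bound)
a_6 = 10: 55435/10121  (> 5663, stop)

5291/966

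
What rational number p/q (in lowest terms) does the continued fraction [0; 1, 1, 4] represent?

5/9

a_0 = 0: 0/1
a_1 = 1: 1/1
a_2 = 1: 1/2
a_3 = 4: 5/9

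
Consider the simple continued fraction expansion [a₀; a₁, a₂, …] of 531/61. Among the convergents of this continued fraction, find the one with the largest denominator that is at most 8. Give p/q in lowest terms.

61/7

a_0 = 8: 8/1  (≤ bound)
a_1 = 1: 9/1  (≤ bound)
a_2 = 2: 26/3  (≤ bound)
a_3 = 2: 61/7  (≤ bound)
a_4 = 1: 87/10  (> 8, stop)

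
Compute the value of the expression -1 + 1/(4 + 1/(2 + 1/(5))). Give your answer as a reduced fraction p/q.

-38/49

Start with 5.
2 + 1/(5/1) = 2 + 1/5 = 11/5
4 + 1/(11/5) = 4 + 5/11 = 49/11
-1 + 1/(49/11) = -1 + 11/49 = -38/49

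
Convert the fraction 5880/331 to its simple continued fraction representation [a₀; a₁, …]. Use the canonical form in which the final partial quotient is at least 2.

[17; 1, 3, 4, 9, 2]

5880 ÷ 331 → quotient 17, remainder 253
331 ÷ 253 → quotient 1, remainder 78
253 ÷ 78 → quotient 3, remainder 19
78 ÷ 19 → quotient 4, remainder 2
19 ÷ 2 → quotient 9, remainder 1
2 ÷ 1 → quotient 2, remainder 0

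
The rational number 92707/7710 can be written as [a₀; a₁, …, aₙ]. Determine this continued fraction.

[12; 41, 4, 2, 1, 6, 2]

92707 ÷ 7710 → quotient 12, remainder 187
7710 ÷ 187 → quotient 41, remainder 43
187 ÷ 43 → quotient 4, remainder 15
43 ÷ 15 → quotient 2, remainder 13
15 ÷ 13 → quotient 1, remainder 2
13 ÷ 2 → quotient 6, remainder 1
2 ÷ 1 → quotient 2, remainder 0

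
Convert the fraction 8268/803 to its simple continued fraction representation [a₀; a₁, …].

8268 ÷ 803 → quotient 10, remainder 238
803 ÷ 238 → quotient 3, remainder 89
238 ÷ 89 → quotient 2, remainder 60
89 ÷ 60 → quotient 1, remainder 29
60 ÷ 29 → quotient 2, remainder 2
29 ÷ 2 → quotient 14, remainder 1
2 ÷ 1 → quotient 2, remainder 0

[10; 3, 2, 1, 2, 14, 2]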